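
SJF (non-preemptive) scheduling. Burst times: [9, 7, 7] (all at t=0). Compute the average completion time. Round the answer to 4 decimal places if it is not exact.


SJF order (ascending): [7, 7, 9]
Completion times:
  Job 1: burst=7, C=7
  Job 2: burst=7, C=14
  Job 3: burst=9, C=23
Average completion = 44/3 = 14.6667

14.6667


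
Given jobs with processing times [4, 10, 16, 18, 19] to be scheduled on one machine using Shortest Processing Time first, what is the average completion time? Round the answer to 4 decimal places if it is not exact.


Sort jobs by processing time (SPT order): [4, 10, 16, 18, 19]
Compute completion times sequentially:
  Job 1: processing = 4, completes at 4
  Job 2: processing = 10, completes at 14
  Job 3: processing = 16, completes at 30
  Job 4: processing = 18, completes at 48
  Job 5: processing = 19, completes at 67
Sum of completion times = 163
Average completion time = 163/5 = 32.6

32.6


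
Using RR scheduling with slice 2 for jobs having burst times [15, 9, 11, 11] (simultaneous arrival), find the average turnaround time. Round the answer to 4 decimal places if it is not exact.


Time quantum = 2
Execution trace:
  J1 runs 2 units, time = 2
  J2 runs 2 units, time = 4
  J3 runs 2 units, time = 6
  J4 runs 2 units, time = 8
  J1 runs 2 units, time = 10
  J2 runs 2 units, time = 12
  J3 runs 2 units, time = 14
  J4 runs 2 units, time = 16
  J1 runs 2 units, time = 18
  J2 runs 2 units, time = 20
  J3 runs 2 units, time = 22
  J4 runs 2 units, time = 24
  J1 runs 2 units, time = 26
  J2 runs 2 units, time = 28
  J3 runs 2 units, time = 30
  J4 runs 2 units, time = 32
  J1 runs 2 units, time = 34
  J2 runs 1 units, time = 35
  J3 runs 2 units, time = 37
  J4 runs 2 units, time = 39
  J1 runs 2 units, time = 41
  J3 runs 1 units, time = 42
  J4 runs 1 units, time = 43
  J1 runs 2 units, time = 45
  J1 runs 1 units, time = 46
Finish times: [46, 35, 42, 43]
Average turnaround = 166/4 = 41.5

41.5


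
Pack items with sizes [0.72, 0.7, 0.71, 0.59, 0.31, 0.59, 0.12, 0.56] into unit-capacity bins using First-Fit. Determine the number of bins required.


Place items sequentially using First-Fit:
  Item 0.72 -> new Bin 1
  Item 0.7 -> new Bin 2
  Item 0.71 -> new Bin 3
  Item 0.59 -> new Bin 4
  Item 0.31 -> Bin 4 (now 0.9)
  Item 0.59 -> new Bin 5
  Item 0.12 -> Bin 1 (now 0.84)
  Item 0.56 -> new Bin 6
Total bins used = 6

6


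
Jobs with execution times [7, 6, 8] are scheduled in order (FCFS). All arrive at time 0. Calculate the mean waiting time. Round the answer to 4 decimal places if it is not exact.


FCFS order (as given): [7, 6, 8]
Waiting times:
  Job 1: wait = 0
  Job 2: wait = 7
  Job 3: wait = 13
Sum of waiting times = 20
Average waiting time = 20/3 = 6.6667

6.6667


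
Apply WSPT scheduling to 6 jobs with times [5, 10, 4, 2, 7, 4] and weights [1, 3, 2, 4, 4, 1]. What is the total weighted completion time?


Compute p/w ratios and sort ascending (WSPT): [(2, 4), (7, 4), (4, 2), (10, 3), (4, 1), (5, 1)]
Compute weighted completion times:
  Job (p=2,w=4): C=2, w*C=4*2=8
  Job (p=7,w=4): C=9, w*C=4*9=36
  Job (p=4,w=2): C=13, w*C=2*13=26
  Job (p=10,w=3): C=23, w*C=3*23=69
  Job (p=4,w=1): C=27, w*C=1*27=27
  Job (p=5,w=1): C=32, w*C=1*32=32
Total weighted completion time = 198

198


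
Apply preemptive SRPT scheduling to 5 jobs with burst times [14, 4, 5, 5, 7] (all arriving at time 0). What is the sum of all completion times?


Since all jobs arrive at t=0, SRPT equals SPT ordering.
SPT order: [4, 5, 5, 7, 14]
Completion times:
  Job 1: p=4, C=4
  Job 2: p=5, C=9
  Job 3: p=5, C=14
  Job 4: p=7, C=21
  Job 5: p=14, C=35
Total completion time = 4 + 9 + 14 + 21 + 35 = 83

83


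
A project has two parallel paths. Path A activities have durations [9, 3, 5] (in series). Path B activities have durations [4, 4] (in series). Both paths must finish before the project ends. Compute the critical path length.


Path A total = 9 + 3 + 5 = 17
Path B total = 4 + 4 = 8
Critical path = longest path = max(17, 8) = 17

17


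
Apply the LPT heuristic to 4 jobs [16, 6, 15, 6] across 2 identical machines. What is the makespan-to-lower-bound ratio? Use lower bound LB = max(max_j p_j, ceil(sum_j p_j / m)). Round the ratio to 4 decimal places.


LPT order: [16, 15, 6, 6]
Machine loads after assignment: [22, 21]
LPT makespan = 22
Lower bound = max(max_job, ceil(total/2)) = max(16, 22) = 22
Ratio = 22 / 22 = 1.0

1.0


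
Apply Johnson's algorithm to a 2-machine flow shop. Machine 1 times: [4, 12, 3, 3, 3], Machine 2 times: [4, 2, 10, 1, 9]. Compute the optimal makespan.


Apply Johnson's rule:
  Group 1 (a <= b): [(3, 3, 10), (5, 3, 9), (1, 4, 4)]
  Group 2 (a > b): [(2, 12, 2), (4, 3, 1)]
Optimal job order: [3, 5, 1, 2, 4]
Schedule:
  Job 3: M1 done at 3, M2 done at 13
  Job 5: M1 done at 6, M2 done at 22
  Job 1: M1 done at 10, M2 done at 26
  Job 2: M1 done at 22, M2 done at 28
  Job 4: M1 done at 25, M2 done at 29
Makespan = 29

29


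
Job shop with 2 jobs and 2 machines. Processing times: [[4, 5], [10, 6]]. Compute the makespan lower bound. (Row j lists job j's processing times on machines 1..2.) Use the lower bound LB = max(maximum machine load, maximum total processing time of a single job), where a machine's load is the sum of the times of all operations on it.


Machine loads:
  Machine 1: 4 + 10 = 14
  Machine 2: 5 + 6 = 11
Max machine load = 14
Job totals:
  Job 1: 9
  Job 2: 16
Max job total = 16
Lower bound = max(14, 16) = 16

16


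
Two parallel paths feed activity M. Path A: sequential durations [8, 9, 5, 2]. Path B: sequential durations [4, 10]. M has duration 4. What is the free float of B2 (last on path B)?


ES(B2) = sum of predecessors on chain B = 4
EF(B2) = ES + duration = 4 + 10 = 14
Successor of B2 is M. ES(M) = max(sum(A), sum(B)) = max(24, 14) = 24
Free float = ES(successor) - EF(current) = 24 - 14 = 10

10


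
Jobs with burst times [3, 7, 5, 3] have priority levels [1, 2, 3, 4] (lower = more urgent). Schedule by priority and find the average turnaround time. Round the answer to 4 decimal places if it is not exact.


Sort by priority (ascending = highest first):
Order: [(1, 3), (2, 7), (3, 5), (4, 3)]
Completion times:
  Priority 1, burst=3, C=3
  Priority 2, burst=7, C=10
  Priority 3, burst=5, C=15
  Priority 4, burst=3, C=18
Average turnaround = 46/4 = 11.5

11.5


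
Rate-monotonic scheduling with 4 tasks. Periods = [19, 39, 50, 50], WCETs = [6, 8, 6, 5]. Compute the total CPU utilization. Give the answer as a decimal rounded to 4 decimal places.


Compute individual utilizations (exact fractions):
  Task 1: C/T = 6/19 (approx. 0.3158)
  Task 2: C/T = 8/39 (approx. 0.2051)
  Task 3: C/T = 6/50 = 3/25 (approx. 0.12)
  Task 4: C/T = 5/50 = 1/10 (approx. 0.1)
Total utilization U = 6/19 + 8/39 + 3/25 + 1/10 = 27451/37050
Rounded to 4 decimal places: U = 0.7409
RM (Liu & Layland) bound for 4 tasks = 0.756828; compare with U = 27451/37050 (approx. 0.740918)
U <= bound, so schedulable by RM sufficient condition.

0.7409


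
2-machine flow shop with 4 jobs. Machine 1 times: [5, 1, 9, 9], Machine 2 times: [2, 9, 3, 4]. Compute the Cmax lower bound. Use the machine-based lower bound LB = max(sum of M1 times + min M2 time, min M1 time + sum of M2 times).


LB1 = sum(M1 times) + min(M2 times) = 24 + 2 = 26
LB2 = min(M1 times) + sum(M2 times) = 1 + 18 = 19
Lower bound = max(LB1, LB2) = max(26, 19) = 26

26


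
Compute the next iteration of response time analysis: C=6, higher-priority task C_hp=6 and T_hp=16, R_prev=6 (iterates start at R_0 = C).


R_next = C + ceil(R_prev / T_hp) * C_hp
ceil(6 / 16) = ceil(0.375) = 1
Interference = 1 * 6 = 6
R_next = 6 + 6 = 12

12


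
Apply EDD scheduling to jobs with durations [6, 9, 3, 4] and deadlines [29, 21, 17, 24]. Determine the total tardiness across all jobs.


Sort by due date (EDD order): [(3, 17), (9, 21), (4, 24), (6, 29)]
Compute completion times and tardiness:
  Job 1: p=3, d=17, C=3, tardiness=max(0,3-17)=0
  Job 2: p=9, d=21, C=12, tardiness=max(0,12-21)=0
  Job 3: p=4, d=24, C=16, tardiness=max(0,16-24)=0
  Job 4: p=6, d=29, C=22, tardiness=max(0,22-29)=0
Total tardiness = 0

0


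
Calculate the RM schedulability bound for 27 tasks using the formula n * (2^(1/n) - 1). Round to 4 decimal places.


Compute 2^(1/27) = 1.0260044847
Subtract 1: 1.0260044847 - 1 = 0.0260044847
Multiply by n: 27 * 0.0260044847 = 0.7021210869
Round to 4 dp: 0.7021

0.7021


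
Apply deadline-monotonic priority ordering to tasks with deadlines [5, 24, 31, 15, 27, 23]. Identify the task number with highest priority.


Sort tasks by relative deadline (ascending):
  Task 1: deadline = 5
  Task 4: deadline = 15
  Task 6: deadline = 23
  Task 2: deadline = 24
  Task 5: deadline = 27
  Task 3: deadline = 31
Priority order (highest first): [1, 4, 6, 2, 5, 3]
Highest priority task = 1

1


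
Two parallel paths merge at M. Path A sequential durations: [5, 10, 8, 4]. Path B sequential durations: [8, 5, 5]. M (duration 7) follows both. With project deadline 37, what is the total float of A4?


Forward pass: ES(A4) = sum of predecessors on chain A = 23
EF = ES + duration = 23 + 4 = 27
Backward pass: LF(M) = deadline = 37; LS(M) = 37 - 7 = 30
LF(A4) = LS(M) - sum(successors on chain A) = 30 - 0 = 30
LS = LF - duration = 30 - 4 = 26
Total float = LS - ES = 26 - 23 = 3

3


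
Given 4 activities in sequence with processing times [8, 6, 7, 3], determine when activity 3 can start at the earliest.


Activity 3 starts after activities 1 through 2 complete.
Predecessor durations: [8, 6]
ES = 8 + 6 = 14

14


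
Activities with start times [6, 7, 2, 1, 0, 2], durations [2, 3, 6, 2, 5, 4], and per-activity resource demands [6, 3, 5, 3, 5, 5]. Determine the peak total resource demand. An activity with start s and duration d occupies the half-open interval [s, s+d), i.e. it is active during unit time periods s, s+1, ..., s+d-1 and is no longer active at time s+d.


Each activity i is active on [start_i, start_i + duration_i).
Compute total resource usage per time slot:
  t=0: active resources = [5], total = 5
  t=1: active resources = [3, 5], total = 8
  t=2: active resources = [5, 3, 5, 5], total = 18
  t=3: active resources = [5, 5, 5], total = 15
  t=4: active resources = [5, 5, 5], total = 15
  t=5: active resources = [5, 5], total = 10
  t=6: active resources = [6, 5], total = 11
  t=7: active resources = [6, 3, 5], total = 14
  t=8: active resources = [3], total = 3
  t=9: active resources = [3], total = 3
Peak resource demand = 18

18


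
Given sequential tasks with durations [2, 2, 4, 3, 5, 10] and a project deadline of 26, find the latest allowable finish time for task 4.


LF(activity 4) = deadline - sum of successor durations
Successors: activities 5 through 6 with durations [5, 10]
Sum of successor durations = 15
LF = 26 - 15 = 11

11


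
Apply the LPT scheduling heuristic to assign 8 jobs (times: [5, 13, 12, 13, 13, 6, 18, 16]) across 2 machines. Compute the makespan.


Sort jobs in decreasing order (LPT): [18, 16, 13, 13, 13, 12, 6, 5]
Assign each job to the least loaded machine:
  Machine 1: jobs [18, 13, 12, 5], load = 48
  Machine 2: jobs [16, 13, 13, 6], load = 48
Makespan = max load = 48

48


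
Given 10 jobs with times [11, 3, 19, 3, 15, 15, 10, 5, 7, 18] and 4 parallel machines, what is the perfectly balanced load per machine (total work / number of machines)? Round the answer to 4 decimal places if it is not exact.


Total processing time = 11 + 3 + 19 + 3 + 15 + 15 + 10 + 5 + 7 + 18 = 106
Number of machines = 4
Ideal balanced load = 106 / 4 = 26.5

26.5


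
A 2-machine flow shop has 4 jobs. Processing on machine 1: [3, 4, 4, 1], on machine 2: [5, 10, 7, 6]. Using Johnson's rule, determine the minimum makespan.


Apply Johnson's rule:
  Group 1 (a <= b): [(4, 1, 6), (1, 3, 5), (2, 4, 10), (3, 4, 7)]
  Group 2 (a > b): []
Optimal job order: [4, 1, 2, 3]
Schedule:
  Job 4: M1 done at 1, M2 done at 7
  Job 1: M1 done at 4, M2 done at 12
  Job 2: M1 done at 8, M2 done at 22
  Job 3: M1 done at 12, M2 done at 29
Makespan = 29

29


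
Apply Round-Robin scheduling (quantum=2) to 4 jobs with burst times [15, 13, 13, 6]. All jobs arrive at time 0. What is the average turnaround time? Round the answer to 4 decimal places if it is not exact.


Time quantum = 2
Execution trace:
  J1 runs 2 units, time = 2
  J2 runs 2 units, time = 4
  J3 runs 2 units, time = 6
  J4 runs 2 units, time = 8
  J1 runs 2 units, time = 10
  J2 runs 2 units, time = 12
  J3 runs 2 units, time = 14
  J4 runs 2 units, time = 16
  J1 runs 2 units, time = 18
  J2 runs 2 units, time = 20
  J3 runs 2 units, time = 22
  J4 runs 2 units, time = 24
  J1 runs 2 units, time = 26
  J2 runs 2 units, time = 28
  J3 runs 2 units, time = 30
  J1 runs 2 units, time = 32
  J2 runs 2 units, time = 34
  J3 runs 2 units, time = 36
  J1 runs 2 units, time = 38
  J2 runs 2 units, time = 40
  J3 runs 2 units, time = 42
  J1 runs 2 units, time = 44
  J2 runs 1 units, time = 45
  J3 runs 1 units, time = 46
  J1 runs 1 units, time = 47
Finish times: [47, 45, 46, 24]
Average turnaround = 162/4 = 40.5

40.5


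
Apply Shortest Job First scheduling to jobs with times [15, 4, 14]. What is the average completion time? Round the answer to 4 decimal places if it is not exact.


SJF order (ascending): [4, 14, 15]
Completion times:
  Job 1: burst=4, C=4
  Job 2: burst=14, C=18
  Job 3: burst=15, C=33
Average completion = 55/3 = 18.3333

18.3333


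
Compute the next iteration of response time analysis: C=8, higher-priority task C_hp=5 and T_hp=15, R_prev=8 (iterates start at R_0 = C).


R_next = C + ceil(R_prev / T_hp) * C_hp
ceil(8 / 15) = ceil(0.5333) = 1
Interference = 1 * 5 = 5
R_next = 8 + 5 = 13

13


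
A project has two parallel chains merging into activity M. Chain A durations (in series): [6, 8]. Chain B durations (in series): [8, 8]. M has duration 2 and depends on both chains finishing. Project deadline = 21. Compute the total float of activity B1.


Forward pass: ES(B1) = sum of predecessors on chain B = 0
EF = ES + duration = 0 + 8 = 8
Backward pass: LF(M) = deadline = 21; LS(M) = 21 - 2 = 19
LF(B1) = LS(M) - sum(successors on chain B) = 19 - 8 = 11
LS = LF - duration = 11 - 8 = 3
Total float = LS - ES = 3 - 0 = 3

3


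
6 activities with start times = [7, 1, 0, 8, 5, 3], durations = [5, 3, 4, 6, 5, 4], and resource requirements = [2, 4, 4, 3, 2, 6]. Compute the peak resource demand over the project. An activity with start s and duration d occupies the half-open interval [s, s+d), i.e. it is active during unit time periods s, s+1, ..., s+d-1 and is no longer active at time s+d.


Each activity i is active on [start_i, start_i + duration_i).
Compute total resource usage per time slot:
  t=0: active resources = [4], total = 4
  t=1: active resources = [4, 4], total = 8
  t=2: active resources = [4, 4], total = 8
  t=3: active resources = [4, 4, 6], total = 14
  t=4: active resources = [6], total = 6
  t=5: active resources = [2, 6], total = 8
  t=6: active resources = [2, 6], total = 8
  t=7: active resources = [2, 2], total = 4
  t=8: active resources = [2, 3, 2], total = 7
  t=9: active resources = [2, 3, 2], total = 7
  t=10: active resources = [2, 3], total = 5
  t=11: active resources = [2, 3], total = 5
  t=12: active resources = [3], total = 3
  t=13: active resources = [3], total = 3
Peak resource demand = 14

14


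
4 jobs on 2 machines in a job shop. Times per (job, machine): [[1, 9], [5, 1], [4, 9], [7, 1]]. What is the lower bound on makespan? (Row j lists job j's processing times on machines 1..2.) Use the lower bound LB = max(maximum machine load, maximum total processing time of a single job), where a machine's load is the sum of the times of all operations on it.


Machine loads:
  Machine 1: 1 + 5 + 4 + 7 = 17
  Machine 2: 9 + 1 + 9 + 1 = 20
Max machine load = 20
Job totals:
  Job 1: 10
  Job 2: 6
  Job 3: 13
  Job 4: 8
Max job total = 13
Lower bound = max(20, 13) = 20

20


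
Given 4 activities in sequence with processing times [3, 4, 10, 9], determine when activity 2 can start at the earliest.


Activity 2 starts after activities 1 through 1 complete.
Predecessor durations: [3]
ES = 3 = 3

3


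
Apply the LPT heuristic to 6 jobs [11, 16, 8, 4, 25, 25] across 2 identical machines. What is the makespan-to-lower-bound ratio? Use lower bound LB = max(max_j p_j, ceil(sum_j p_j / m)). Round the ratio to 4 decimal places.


LPT order: [25, 25, 16, 11, 8, 4]
Machine loads after assignment: [45, 44]
LPT makespan = 45
Lower bound = max(max_job, ceil(total/2)) = max(25, 45) = 45
Ratio = 45 / 45 = 1.0

1.0


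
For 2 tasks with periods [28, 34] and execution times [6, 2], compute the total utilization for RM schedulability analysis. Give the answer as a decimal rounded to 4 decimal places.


Compute individual utilizations (exact fractions):
  Task 1: C/T = 6/28 = 3/14 (approx. 0.2143)
  Task 2: C/T = 2/34 = 1/17 (approx. 0.0588)
Total utilization U = 3/14 + 1/17 = 65/238
Rounded to 4 decimal places: U = 0.2731
RM (Liu & Layland) bound for 2 tasks = 0.828427; compare with U = 65/238 (approx. 0.273109)
U <= bound, so schedulable by RM sufficient condition.

0.2731


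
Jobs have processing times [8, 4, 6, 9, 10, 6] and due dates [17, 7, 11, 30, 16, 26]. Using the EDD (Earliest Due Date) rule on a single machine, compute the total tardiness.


Sort by due date (EDD order): [(4, 7), (6, 11), (10, 16), (8, 17), (6, 26), (9, 30)]
Compute completion times and tardiness:
  Job 1: p=4, d=7, C=4, tardiness=max(0,4-7)=0
  Job 2: p=6, d=11, C=10, tardiness=max(0,10-11)=0
  Job 3: p=10, d=16, C=20, tardiness=max(0,20-16)=4
  Job 4: p=8, d=17, C=28, tardiness=max(0,28-17)=11
  Job 5: p=6, d=26, C=34, tardiness=max(0,34-26)=8
  Job 6: p=9, d=30, C=43, tardiness=max(0,43-30)=13
Total tardiness = 36

36


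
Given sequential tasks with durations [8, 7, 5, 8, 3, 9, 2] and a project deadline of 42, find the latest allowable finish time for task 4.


LF(activity 4) = deadline - sum of successor durations
Successors: activities 5 through 7 with durations [3, 9, 2]
Sum of successor durations = 14
LF = 42 - 14 = 28

28


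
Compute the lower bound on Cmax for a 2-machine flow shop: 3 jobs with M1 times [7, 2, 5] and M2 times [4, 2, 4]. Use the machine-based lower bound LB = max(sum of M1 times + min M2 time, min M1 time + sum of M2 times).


LB1 = sum(M1 times) + min(M2 times) = 14 + 2 = 16
LB2 = min(M1 times) + sum(M2 times) = 2 + 10 = 12
Lower bound = max(LB1, LB2) = max(16, 12) = 16

16


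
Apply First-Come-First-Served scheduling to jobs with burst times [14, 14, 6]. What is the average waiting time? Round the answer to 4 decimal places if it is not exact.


FCFS order (as given): [14, 14, 6]
Waiting times:
  Job 1: wait = 0
  Job 2: wait = 14
  Job 3: wait = 28
Sum of waiting times = 42
Average waiting time = 42/3 = 14.0

14.0


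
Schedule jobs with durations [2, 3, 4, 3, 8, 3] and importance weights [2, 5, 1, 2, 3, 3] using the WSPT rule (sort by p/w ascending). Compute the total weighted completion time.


Compute p/w ratios and sort ascending (WSPT): [(3, 5), (2, 2), (3, 3), (3, 2), (8, 3), (4, 1)]
Compute weighted completion times:
  Job (p=3,w=5): C=3, w*C=5*3=15
  Job (p=2,w=2): C=5, w*C=2*5=10
  Job (p=3,w=3): C=8, w*C=3*8=24
  Job (p=3,w=2): C=11, w*C=2*11=22
  Job (p=8,w=3): C=19, w*C=3*19=57
  Job (p=4,w=1): C=23, w*C=1*23=23
Total weighted completion time = 151

151


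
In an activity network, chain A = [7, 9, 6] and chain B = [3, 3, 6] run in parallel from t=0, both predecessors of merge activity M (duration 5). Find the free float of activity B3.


ES(B3) = sum of predecessors on chain B = 6
EF(B3) = ES + duration = 6 + 6 = 12
Successor of B3 is M. ES(M) = max(sum(A), sum(B)) = max(22, 12) = 22
Free float = ES(successor) - EF(current) = 22 - 12 = 10

10


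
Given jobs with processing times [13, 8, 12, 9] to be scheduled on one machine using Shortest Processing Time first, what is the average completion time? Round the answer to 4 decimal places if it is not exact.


Sort jobs by processing time (SPT order): [8, 9, 12, 13]
Compute completion times sequentially:
  Job 1: processing = 8, completes at 8
  Job 2: processing = 9, completes at 17
  Job 3: processing = 12, completes at 29
  Job 4: processing = 13, completes at 42
Sum of completion times = 96
Average completion time = 96/4 = 24.0

24.0


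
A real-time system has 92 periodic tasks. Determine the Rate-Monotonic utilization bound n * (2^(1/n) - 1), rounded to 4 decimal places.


Compute 2^(1/92) = 1.0075626620
Subtract 1: 1.0075626620 - 1 = 0.0075626620
Multiply by n: 92 * 0.0075626620 = 0.6957649040
Round to 4 dp: 0.6958

0.6958


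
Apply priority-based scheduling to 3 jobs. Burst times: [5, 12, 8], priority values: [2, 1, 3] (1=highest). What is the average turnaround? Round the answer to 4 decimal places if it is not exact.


Sort by priority (ascending = highest first):
Order: [(1, 12), (2, 5), (3, 8)]
Completion times:
  Priority 1, burst=12, C=12
  Priority 2, burst=5, C=17
  Priority 3, burst=8, C=25
Average turnaround = 54/3 = 18.0

18.0


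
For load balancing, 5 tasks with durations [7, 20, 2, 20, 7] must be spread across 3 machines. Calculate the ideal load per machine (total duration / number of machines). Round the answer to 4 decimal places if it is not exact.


Total processing time = 7 + 20 + 2 + 20 + 7 = 56
Number of machines = 3
Ideal balanced load = 56 / 3 = 18.6667

18.6667


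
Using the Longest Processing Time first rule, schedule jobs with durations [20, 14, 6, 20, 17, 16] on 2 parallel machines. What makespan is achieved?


Sort jobs in decreasing order (LPT): [20, 20, 17, 16, 14, 6]
Assign each job to the least loaded machine:
  Machine 1: jobs [20, 17, 6], load = 43
  Machine 2: jobs [20, 16, 14], load = 50
Makespan = max load = 50

50


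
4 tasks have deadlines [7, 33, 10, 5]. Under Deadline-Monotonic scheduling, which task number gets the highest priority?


Sort tasks by relative deadline (ascending):
  Task 4: deadline = 5
  Task 1: deadline = 7
  Task 3: deadline = 10
  Task 2: deadline = 33
Priority order (highest first): [4, 1, 3, 2]
Highest priority task = 4

4


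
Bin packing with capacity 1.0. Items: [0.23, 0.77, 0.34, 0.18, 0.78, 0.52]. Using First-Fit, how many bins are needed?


Place items sequentially using First-Fit:
  Item 0.23 -> new Bin 1
  Item 0.77 -> Bin 1 (now 1.0)
  Item 0.34 -> new Bin 2
  Item 0.18 -> Bin 2 (now 0.52)
  Item 0.78 -> new Bin 3
  Item 0.52 -> new Bin 4
Total bins used = 4

4


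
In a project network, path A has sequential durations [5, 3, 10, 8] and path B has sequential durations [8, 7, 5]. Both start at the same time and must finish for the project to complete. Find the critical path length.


Path A total = 5 + 3 + 10 + 8 = 26
Path B total = 8 + 7 + 5 = 20
Critical path = longest path = max(26, 20) = 26

26


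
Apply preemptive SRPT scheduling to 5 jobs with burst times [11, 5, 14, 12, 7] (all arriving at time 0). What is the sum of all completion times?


Since all jobs arrive at t=0, SRPT equals SPT ordering.
SPT order: [5, 7, 11, 12, 14]
Completion times:
  Job 1: p=5, C=5
  Job 2: p=7, C=12
  Job 3: p=11, C=23
  Job 4: p=12, C=35
  Job 5: p=14, C=49
Total completion time = 5 + 12 + 23 + 35 + 49 = 124

124


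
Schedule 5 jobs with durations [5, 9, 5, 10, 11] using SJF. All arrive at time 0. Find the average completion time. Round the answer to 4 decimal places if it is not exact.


SJF order (ascending): [5, 5, 9, 10, 11]
Completion times:
  Job 1: burst=5, C=5
  Job 2: burst=5, C=10
  Job 3: burst=9, C=19
  Job 4: burst=10, C=29
  Job 5: burst=11, C=40
Average completion = 103/5 = 20.6

20.6


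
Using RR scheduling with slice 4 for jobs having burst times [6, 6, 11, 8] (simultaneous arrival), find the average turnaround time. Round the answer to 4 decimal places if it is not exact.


Time quantum = 4
Execution trace:
  J1 runs 4 units, time = 4
  J2 runs 4 units, time = 8
  J3 runs 4 units, time = 12
  J4 runs 4 units, time = 16
  J1 runs 2 units, time = 18
  J2 runs 2 units, time = 20
  J3 runs 4 units, time = 24
  J4 runs 4 units, time = 28
  J3 runs 3 units, time = 31
Finish times: [18, 20, 31, 28]
Average turnaround = 97/4 = 24.25

24.25


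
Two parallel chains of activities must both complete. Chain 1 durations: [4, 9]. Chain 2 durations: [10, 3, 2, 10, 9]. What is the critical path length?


Path A total = 4 + 9 = 13
Path B total = 10 + 3 + 2 + 10 + 9 = 34
Critical path = longest path = max(13, 34) = 34

34


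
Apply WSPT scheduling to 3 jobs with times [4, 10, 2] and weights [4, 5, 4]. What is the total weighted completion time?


Compute p/w ratios and sort ascending (WSPT): [(2, 4), (4, 4), (10, 5)]
Compute weighted completion times:
  Job (p=2,w=4): C=2, w*C=4*2=8
  Job (p=4,w=4): C=6, w*C=4*6=24
  Job (p=10,w=5): C=16, w*C=5*16=80
Total weighted completion time = 112

112


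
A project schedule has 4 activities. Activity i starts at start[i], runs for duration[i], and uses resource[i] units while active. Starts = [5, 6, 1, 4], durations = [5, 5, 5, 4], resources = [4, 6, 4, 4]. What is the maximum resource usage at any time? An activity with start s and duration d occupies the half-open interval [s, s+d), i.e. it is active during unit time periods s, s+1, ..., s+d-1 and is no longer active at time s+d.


Each activity i is active on [start_i, start_i + duration_i).
Compute total resource usage per time slot:
  t=0: active resources = [], total = 0
  t=1: active resources = [4], total = 4
  t=2: active resources = [4], total = 4
  t=3: active resources = [4], total = 4
  t=4: active resources = [4, 4], total = 8
  t=5: active resources = [4, 4, 4], total = 12
  t=6: active resources = [4, 6, 4], total = 14
  t=7: active resources = [4, 6, 4], total = 14
  t=8: active resources = [4, 6], total = 10
  t=9: active resources = [4, 6], total = 10
  t=10: active resources = [6], total = 6
Peak resource demand = 14

14


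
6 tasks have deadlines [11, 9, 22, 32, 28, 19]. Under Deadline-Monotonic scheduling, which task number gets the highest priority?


Sort tasks by relative deadline (ascending):
  Task 2: deadline = 9
  Task 1: deadline = 11
  Task 6: deadline = 19
  Task 3: deadline = 22
  Task 5: deadline = 28
  Task 4: deadline = 32
Priority order (highest first): [2, 1, 6, 3, 5, 4]
Highest priority task = 2

2


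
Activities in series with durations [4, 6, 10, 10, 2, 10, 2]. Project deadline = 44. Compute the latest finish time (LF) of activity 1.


LF(activity 1) = deadline - sum of successor durations
Successors: activities 2 through 7 with durations [6, 10, 10, 2, 10, 2]
Sum of successor durations = 40
LF = 44 - 40 = 4

4


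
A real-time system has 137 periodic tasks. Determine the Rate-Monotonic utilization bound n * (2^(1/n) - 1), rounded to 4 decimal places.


Compute 2^(1/137) = 1.0050722892
Subtract 1: 1.0050722892 - 1 = 0.0050722892
Multiply by n: 137 * 0.0050722892 = 0.6949036204
Round to 4 dp: 0.6949

0.6949


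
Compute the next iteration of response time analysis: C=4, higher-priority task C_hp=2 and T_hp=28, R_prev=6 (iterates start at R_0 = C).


R_next = C + ceil(R_prev / T_hp) * C_hp
ceil(6 / 28) = ceil(0.2143) = 1
Interference = 1 * 2 = 2
R_next = 4 + 2 = 6
R_next = R_prev, so the iteration has converged (response time = 6).

6


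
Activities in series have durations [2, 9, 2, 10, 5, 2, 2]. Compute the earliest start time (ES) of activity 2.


Activity 2 starts after activities 1 through 1 complete.
Predecessor durations: [2]
ES = 2 = 2

2


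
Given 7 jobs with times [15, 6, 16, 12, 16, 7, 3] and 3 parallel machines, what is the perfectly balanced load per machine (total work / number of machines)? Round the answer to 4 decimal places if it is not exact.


Total processing time = 15 + 6 + 16 + 12 + 16 + 7 + 3 = 75
Number of machines = 3
Ideal balanced load = 75 / 3 = 25.0

25.0


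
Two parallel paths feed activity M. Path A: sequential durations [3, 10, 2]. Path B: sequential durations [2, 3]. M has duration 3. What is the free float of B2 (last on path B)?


ES(B2) = sum of predecessors on chain B = 2
EF(B2) = ES + duration = 2 + 3 = 5
Successor of B2 is M. ES(M) = max(sum(A), sum(B)) = max(15, 5) = 15
Free float = ES(successor) - EF(current) = 15 - 5 = 10

10


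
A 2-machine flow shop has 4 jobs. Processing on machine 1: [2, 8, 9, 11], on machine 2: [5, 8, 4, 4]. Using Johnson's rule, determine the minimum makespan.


Apply Johnson's rule:
  Group 1 (a <= b): [(1, 2, 5), (2, 8, 8)]
  Group 2 (a > b): [(3, 9, 4), (4, 11, 4)]
Optimal job order: [1, 2, 3, 4]
Schedule:
  Job 1: M1 done at 2, M2 done at 7
  Job 2: M1 done at 10, M2 done at 18
  Job 3: M1 done at 19, M2 done at 23
  Job 4: M1 done at 30, M2 done at 34
Makespan = 34

34


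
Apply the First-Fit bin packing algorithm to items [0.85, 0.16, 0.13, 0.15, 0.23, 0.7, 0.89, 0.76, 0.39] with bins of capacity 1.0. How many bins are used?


Place items sequentially using First-Fit:
  Item 0.85 -> new Bin 1
  Item 0.16 -> new Bin 2
  Item 0.13 -> Bin 1 (now 0.98)
  Item 0.15 -> Bin 2 (now 0.31)
  Item 0.23 -> Bin 2 (now 0.54)
  Item 0.7 -> new Bin 3
  Item 0.89 -> new Bin 4
  Item 0.76 -> new Bin 5
  Item 0.39 -> Bin 2 (now 0.93)
Total bins used = 5

5


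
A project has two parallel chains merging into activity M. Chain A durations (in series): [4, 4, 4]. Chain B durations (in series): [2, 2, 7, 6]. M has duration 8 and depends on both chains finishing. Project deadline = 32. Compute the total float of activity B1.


Forward pass: ES(B1) = sum of predecessors on chain B = 0
EF = ES + duration = 0 + 2 = 2
Backward pass: LF(M) = deadline = 32; LS(M) = 32 - 8 = 24
LF(B1) = LS(M) - sum(successors on chain B) = 24 - 15 = 9
LS = LF - duration = 9 - 2 = 7
Total float = LS - ES = 7 - 0 = 7

7


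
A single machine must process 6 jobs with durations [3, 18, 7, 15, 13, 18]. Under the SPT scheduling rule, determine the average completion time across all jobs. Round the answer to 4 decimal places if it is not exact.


Sort jobs by processing time (SPT order): [3, 7, 13, 15, 18, 18]
Compute completion times sequentially:
  Job 1: processing = 3, completes at 3
  Job 2: processing = 7, completes at 10
  Job 3: processing = 13, completes at 23
  Job 4: processing = 15, completes at 38
  Job 5: processing = 18, completes at 56
  Job 6: processing = 18, completes at 74
Sum of completion times = 204
Average completion time = 204/6 = 34.0

34.0


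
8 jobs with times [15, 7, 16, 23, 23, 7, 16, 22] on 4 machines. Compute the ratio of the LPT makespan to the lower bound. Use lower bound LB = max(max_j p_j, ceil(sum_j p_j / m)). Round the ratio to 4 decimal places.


LPT order: [23, 23, 22, 16, 16, 15, 7, 7]
Machine loads after assignment: [30, 30, 37, 32]
LPT makespan = 37
Lower bound = max(max_job, ceil(total/4)) = max(23, 33) = 33
Ratio = 37 / 33 = 1.1212

1.1212


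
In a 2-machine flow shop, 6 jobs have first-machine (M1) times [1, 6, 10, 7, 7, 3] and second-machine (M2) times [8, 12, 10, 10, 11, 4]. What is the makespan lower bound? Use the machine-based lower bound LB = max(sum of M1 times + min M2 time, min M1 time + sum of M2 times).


LB1 = sum(M1 times) + min(M2 times) = 34 + 4 = 38
LB2 = min(M1 times) + sum(M2 times) = 1 + 55 = 56
Lower bound = max(LB1, LB2) = max(38, 56) = 56

56


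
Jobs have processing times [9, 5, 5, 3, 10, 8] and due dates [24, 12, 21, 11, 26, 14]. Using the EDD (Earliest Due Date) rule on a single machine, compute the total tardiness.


Sort by due date (EDD order): [(3, 11), (5, 12), (8, 14), (5, 21), (9, 24), (10, 26)]
Compute completion times and tardiness:
  Job 1: p=3, d=11, C=3, tardiness=max(0,3-11)=0
  Job 2: p=5, d=12, C=8, tardiness=max(0,8-12)=0
  Job 3: p=8, d=14, C=16, tardiness=max(0,16-14)=2
  Job 4: p=5, d=21, C=21, tardiness=max(0,21-21)=0
  Job 5: p=9, d=24, C=30, tardiness=max(0,30-24)=6
  Job 6: p=10, d=26, C=40, tardiness=max(0,40-26)=14
Total tardiness = 22

22


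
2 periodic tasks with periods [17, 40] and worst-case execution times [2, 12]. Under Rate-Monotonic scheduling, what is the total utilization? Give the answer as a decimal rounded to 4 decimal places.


Compute individual utilizations (exact fractions):
  Task 1: C/T = 2/17 (approx. 0.1176)
  Task 2: C/T = 12/40 = 3/10 (approx. 0.3)
Total utilization U = 2/17 + 3/10 = 71/170
Rounded to 4 decimal places: U = 0.4176
RM (Liu & Layland) bound for 2 tasks = 0.828427; compare with U = 71/170 (approx. 0.417647)
U <= bound, so schedulable by RM sufficient condition.

0.4176


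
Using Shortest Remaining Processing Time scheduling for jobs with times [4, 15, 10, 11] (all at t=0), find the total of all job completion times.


Since all jobs arrive at t=0, SRPT equals SPT ordering.
SPT order: [4, 10, 11, 15]
Completion times:
  Job 1: p=4, C=4
  Job 2: p=10, C=14
  Job 3: p=11, C=25
  Job 4: p=15, C=40
Total completion time = 4 + 14 + 25 + 40 = 83

83


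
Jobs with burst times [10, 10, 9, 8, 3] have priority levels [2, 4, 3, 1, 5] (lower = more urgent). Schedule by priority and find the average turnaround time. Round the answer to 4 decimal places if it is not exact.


Sort by priority (ascending = highest first):
Order: [(1, 8), (2, 10), (3, 9), (4, 10), (5, 3)]
Completion times:
  Priority 1, burst=8, C=8
  Priority 2, burst=10, C=18
  Priority 3, burst=9, C=27
  Priority 4, burst=10, C=37
  Priority 5, burst=3, C=40
Average turnaround = 130/5 = 26.0

26.0


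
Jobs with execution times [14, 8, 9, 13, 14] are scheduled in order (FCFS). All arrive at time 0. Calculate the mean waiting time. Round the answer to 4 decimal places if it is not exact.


FCFS order (as given): [14, 8, 9, 13, 14]
Waiting times:
  Job 1: wait = 0
  Job 2: wait = 14
  Job 3: wait = 22
  Job 4: wait = 31
  Job 5: wait = 44
Sum of waiting times = 111
Average waiting time = 111/5 = 22.2

22.2


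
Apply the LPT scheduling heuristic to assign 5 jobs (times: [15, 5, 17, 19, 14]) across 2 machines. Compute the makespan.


Sort jobs in decreasing order (LPT): [19, 17, 15, 14, 5]
Assign each job to the least loaded machine:
  Machine 1: jobs [19, 14], load = 33
  Machine 2: jobs [17, 15, 5], load = 37
Makespan = max load = 37

37


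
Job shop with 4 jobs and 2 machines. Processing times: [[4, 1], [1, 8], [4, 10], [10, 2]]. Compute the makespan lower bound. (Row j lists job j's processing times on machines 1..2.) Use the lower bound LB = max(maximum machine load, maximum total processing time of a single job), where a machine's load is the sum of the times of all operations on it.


Machine loads:
  Machine 1: 4 + 1 + 4 + 10 = 19
  Machine 2: 1 + 8 + 10 + 2 = 21
Max machine load = 21
Job totals:
  Job 1: 5
  Job 2: 9
  Job 3: 14
  Job 4: 12
Max job total = 14
Lower bound = max(21, 14) = 21

21


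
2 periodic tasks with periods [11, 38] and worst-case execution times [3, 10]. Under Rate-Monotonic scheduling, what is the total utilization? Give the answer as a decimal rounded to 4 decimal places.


Compute individual utilizations (exact fractions):
  Task 1: C/T = 3/11 (approx. 0.2727)
  Task 2: C/T = 10/38 = 5/19 (approx. 0.2632)
Total utilization U = 3/11 + 5/19 = 112/209
Rounded to 4 decimal places: U = 0.5359
RM (Liu & Layland) bound for 2 tasks = 0.828427; compare with U = 112/209 (approx. 0.535885)
U <= bound, so schedulable by RM sufficient condition.

0.5359


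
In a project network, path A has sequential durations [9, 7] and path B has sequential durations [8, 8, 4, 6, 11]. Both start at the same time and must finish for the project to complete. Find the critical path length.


Path A total = 9 + 7 = 16
Path B total = 8 + 8 + 4 + 6 + 11 = 37
Critical path = longest path = max(16, 37) = 37

37


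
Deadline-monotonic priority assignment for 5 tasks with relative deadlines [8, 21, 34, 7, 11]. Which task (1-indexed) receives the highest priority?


Sort tasks by relative deadline (ascending):
  Task 4: deadline = 7
  Task 1: deadline = 8
  Task 5: deadline = 11
  Task 2: deadline = 21
  Task 3: deadline = 34
Priority order (highest first): [4, 1, 5, 2, 3]
Highest priority task = 4

4


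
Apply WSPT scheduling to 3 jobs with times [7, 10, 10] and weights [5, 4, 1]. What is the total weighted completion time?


Compute p/w ratios and sort ascending (WSPT): [(7, 5), (10, 4), (10, 1)]
Compute weighted completion times:
  Job (p=7,w=5): C=7, w*C=5*7=35
  Job (p=10,w=4): C=17, w*C=4*17=68
  Job (p=10,w=1): C=27, w*C=1*27=27
Total weighted completion time = 130

130


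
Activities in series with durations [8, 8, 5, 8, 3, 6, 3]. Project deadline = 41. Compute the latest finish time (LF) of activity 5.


LF(activity 5) = deadline - sum of successor durations
Successors: activities 6 through 7 with durations [6, 3]
Sum of successor durations = 9
LF = 41 - 9 = 32

32


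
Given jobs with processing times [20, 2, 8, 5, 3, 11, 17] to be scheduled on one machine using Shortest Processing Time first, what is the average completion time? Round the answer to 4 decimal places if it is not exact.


Sort jobs by processing time (SPT order): [2, 3, 5, 8, 11, 17, 20]
Compute completion times sequentially:
  Job 1: processing = 2, completes at 2
  Job 2: processing = 3, completes at 5
  Job 3: processing = 5, completes at 10
  Job 4: processing = 8, completes at 18
  Job 5: processing = 11, completes at 29
  Job 6: processing = 17, completes at 46
  Job 7: processing = 20, completes at 66
Sum of completion times = 176
Average completion time = 176/7 = 25.1429

25.1429


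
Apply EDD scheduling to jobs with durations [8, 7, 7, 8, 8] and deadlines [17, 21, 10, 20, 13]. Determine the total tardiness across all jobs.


Sort by due date (EDD order): [(7, 10), (8, 13), (8, 17), (8, 20), (7, 21)]
Compute completion times and tardiness:
  Job 1: p=7, d=10, C=7, tardiness=max(0,7-10)=0
  Job 2: p=8, d=13, C=15, tardiness=max(0,15-13)=2
  Job 3: p=8, d=17, C=23, tardiness=max(0,23-17)=6
  Job 4: p=8, d=20, C=31, tardiness=max(0,31-20)=11
  Job 5: p=7, d=21, C=38, tardiness=max(0,38-21)=17
Total tardiness = 36

36


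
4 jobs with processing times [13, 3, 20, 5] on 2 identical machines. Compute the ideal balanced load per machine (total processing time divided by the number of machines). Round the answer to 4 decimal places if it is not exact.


Total processing time = 13 + 3 + 20 + 5 = 41
Number of machines = 2
Ideal balanced load = 41 / 2 = 20.5

20.5


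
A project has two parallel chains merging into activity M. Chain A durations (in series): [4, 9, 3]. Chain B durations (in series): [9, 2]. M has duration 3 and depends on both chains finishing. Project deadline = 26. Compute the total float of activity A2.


Forward pass: ES(A2) = sum of predecessors on chain A = 4
EF = ES + duration = 4 + 9 = 13
Backward pass: LF(M) = deadline = 26; LS(M) = 26 - 3 = 23
LF(A2) = LS(M) - sum(successors on chain A) = 23 - 3 = 20
LS = LF - duration = 20 - 9 = 11
Total float = LS - ES = 11 - 4 = 7

7


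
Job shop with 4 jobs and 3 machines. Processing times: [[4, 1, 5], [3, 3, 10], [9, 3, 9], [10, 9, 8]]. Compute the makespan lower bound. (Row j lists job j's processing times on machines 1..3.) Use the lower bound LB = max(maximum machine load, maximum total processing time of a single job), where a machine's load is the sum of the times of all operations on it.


Machine loads:
  Machine 1: 4 + 3 + 9 + 10 = 26
  Machine 2: 1 + 3 + 3 + 9 = 16
  Machine 3: 5 + 10 + 9 + 8 = 32
Max machine load = 32
Job totals:
  Job 1: 10
  Job 2: 16
  Job 3: 21
  Job 4: 27
Max job total = 27
Lower bound = max(32, 27) = 32

32


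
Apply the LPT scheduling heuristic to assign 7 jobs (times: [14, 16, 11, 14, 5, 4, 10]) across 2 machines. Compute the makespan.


Sort jobs in decreasing order (LPT): [16, 14, 14, 11, 10, 5, 4]
Assign each job to the least loaded machine:
  Machine 1: jobs [16, 11, 10], load = 37
  Machine 2: jobs [14, 14, 5, 4], load = 37
Makespan = max load = 37

37


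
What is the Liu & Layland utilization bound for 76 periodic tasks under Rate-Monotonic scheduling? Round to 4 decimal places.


Compute 2^(1/76) = 1.0091620748
Subtract 1: 1.0091620748 - 1 = 0.0091620748
Multiply by n: 76 * 0.0091620748 = 0.6963176848
Round to 4 dp: 0.6963

0.6963
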